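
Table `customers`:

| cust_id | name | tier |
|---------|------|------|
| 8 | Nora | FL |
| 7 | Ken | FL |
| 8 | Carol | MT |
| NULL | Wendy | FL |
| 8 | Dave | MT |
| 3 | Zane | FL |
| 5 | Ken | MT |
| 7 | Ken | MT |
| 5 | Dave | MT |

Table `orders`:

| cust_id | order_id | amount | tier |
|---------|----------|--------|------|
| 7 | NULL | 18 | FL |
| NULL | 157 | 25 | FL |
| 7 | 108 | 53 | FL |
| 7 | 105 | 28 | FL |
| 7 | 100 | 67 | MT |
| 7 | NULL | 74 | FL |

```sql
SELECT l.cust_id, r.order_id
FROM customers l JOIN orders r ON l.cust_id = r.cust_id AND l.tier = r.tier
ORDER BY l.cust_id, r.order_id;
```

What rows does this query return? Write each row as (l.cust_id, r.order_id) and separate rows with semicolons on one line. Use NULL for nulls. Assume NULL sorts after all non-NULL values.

INNER JOIN keeps only pairs where the ON condition holds.
Matching on l.cust_id = r.cust_id AND l.tier = r.tier. A NULL in a compared column never satisfies the condition.
Matched pairs: 5.

(7, 100); (7, 105); (7, 108); (7, NULL); (7, NULL)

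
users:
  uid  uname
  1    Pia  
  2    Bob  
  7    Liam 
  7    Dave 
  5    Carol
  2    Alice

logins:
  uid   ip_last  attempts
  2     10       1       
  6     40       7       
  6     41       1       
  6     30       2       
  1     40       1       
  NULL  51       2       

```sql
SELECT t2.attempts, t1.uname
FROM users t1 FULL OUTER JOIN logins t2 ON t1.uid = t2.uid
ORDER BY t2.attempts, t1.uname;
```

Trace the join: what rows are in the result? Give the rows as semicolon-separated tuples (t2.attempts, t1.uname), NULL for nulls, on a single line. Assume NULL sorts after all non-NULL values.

FULL OUTER JOIN keeps every row from both sides; unmatched rows get NULL for the other side's columns.
Matching on t1.uid = t2.uid. A NULL in a compared column never satisfies the condition.
- t1[0] uid=1 → 1 match(es) in t2 → 1 row(s).
- t1[1] uid=2 → 1 match(es) in t2 → 1 row(s).
- t1[2] uid=7 → no match; kept with NULLs on the t2 side.
- t1[3] uid=7 → no match; kept with NULLs on the t2 side.
- t1[4] uid=5 → no match; kept with NULLs on the t2 side.
- t1[5] uid=2 → 1 match(es) in t2 → 1 row(s).
- plus 4 unmatched t2 row(s), each kept with NULL t1 columns.
After projecting and ordering:
t2.attempts | t1.uname
1 | Alice
1 | Bob
1 | Pia
1 | NULL
2 | NULL
2 | NULL
7 | NULL
NULL | Carol
NULL | Dave
NULL | Liam

(1, Alice); (1, Bob); (1, Pia); (1, NULL); (2, NULL); (2, NULL); (7, NULL); (NULL, Carol); (NULL, Dave); (NULL, Liam)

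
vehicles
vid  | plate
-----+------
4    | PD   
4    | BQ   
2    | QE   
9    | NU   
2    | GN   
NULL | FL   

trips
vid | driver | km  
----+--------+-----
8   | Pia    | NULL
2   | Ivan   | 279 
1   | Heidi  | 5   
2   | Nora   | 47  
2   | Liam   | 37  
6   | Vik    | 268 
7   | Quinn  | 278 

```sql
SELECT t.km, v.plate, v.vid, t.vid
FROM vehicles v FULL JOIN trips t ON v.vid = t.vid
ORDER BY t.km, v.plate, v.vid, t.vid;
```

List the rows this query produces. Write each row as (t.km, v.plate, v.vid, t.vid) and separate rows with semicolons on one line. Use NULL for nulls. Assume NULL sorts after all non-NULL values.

(5, NULL, NULL, 1); (37, GN, 2, 2); (37, QE, 2, 2); (47, GN, 2, 2); (47, QE, 2, 2); (268, NULL, NULL, 6); (278, NULL, NULL, 7); (279, GN, 2, 2); (279, QE, 2, 2); (NULL, BQ, 4, NULL); (NULL, FL, NULL, NULL); (NULL, NU, 9, NULL); (NULL, PD, 4, NULL); (NULL, NULL, NULL, 8)

FULL OUTER JOIN keeps every row from both sides; unmatched rows get NULL for the other side's columns.
Matching on v.vid = t.vid. A NULL in a compared column never satisfies the condition.
- v (vid=4) has no partner → padded with NULL.
- v (vid=4) has no partner → padded with NULL.
- v (vid=2) pairs with 3 row(s) of t.
- v (vid=9) has no partner → padded with NULL.
- v (vid=2) pairs with 3 row(s) of t.
- v (vid=NULL) has no partner → padded with NULL.
- 4 row(s) from t found no v partner → padded with NULL.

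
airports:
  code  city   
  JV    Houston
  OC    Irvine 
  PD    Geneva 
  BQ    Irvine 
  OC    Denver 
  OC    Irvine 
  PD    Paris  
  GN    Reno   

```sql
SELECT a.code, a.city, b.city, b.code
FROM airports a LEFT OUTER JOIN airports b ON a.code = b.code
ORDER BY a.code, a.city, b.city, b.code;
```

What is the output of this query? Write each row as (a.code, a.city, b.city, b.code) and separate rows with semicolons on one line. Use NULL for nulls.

(BQ, Irvine, Irvine, BQ); (GN, Reno, Reno, GN); (JV, Houston, Houston, JV); (OC, Denver, Denver, OC); (OC, Denver, Irvine, OC); (OC, Denver, Irvine, OC); (OC, Irvine, Denver, OC); (OC, Irvine, Denver, OC); (OC, Irvine, Irvine, OC); (OC, Irvine, Irvine, OC); (OC, Irvine, Irvine, OC); (OC, Irvine, Irvine, OC); (PD, Geneva, Geneva, PD); (PD, Geneva, Paris, PD); (PD, Paris, Geneva, PD); (PD, Paris, Paris, PD)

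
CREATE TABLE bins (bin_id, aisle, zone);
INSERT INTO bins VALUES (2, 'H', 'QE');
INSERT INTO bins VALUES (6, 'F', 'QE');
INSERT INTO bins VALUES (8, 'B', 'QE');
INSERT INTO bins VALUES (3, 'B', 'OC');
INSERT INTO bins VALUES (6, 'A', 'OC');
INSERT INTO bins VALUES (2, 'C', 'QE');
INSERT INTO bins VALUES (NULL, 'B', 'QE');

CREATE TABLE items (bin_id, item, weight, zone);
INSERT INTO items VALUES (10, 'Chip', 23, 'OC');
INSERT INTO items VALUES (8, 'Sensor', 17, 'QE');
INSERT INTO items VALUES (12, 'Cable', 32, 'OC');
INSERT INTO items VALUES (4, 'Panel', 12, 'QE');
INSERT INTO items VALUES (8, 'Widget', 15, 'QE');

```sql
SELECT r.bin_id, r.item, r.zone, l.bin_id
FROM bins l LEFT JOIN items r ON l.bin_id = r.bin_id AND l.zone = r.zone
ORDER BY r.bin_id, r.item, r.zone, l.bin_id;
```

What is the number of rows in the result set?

LEFT JOIN keeps every row from `bins`; unmatched rows get NULL for `items`'s columns.
Matching on l.bin_id = r.bin_id AND l.zone = r.zone. A NULL in a compared column never satisfies the condition.
Matched pairs: 2; unmatched l rows kept: 6.
Total: 2 matched + 6 padded = 8 rows.

8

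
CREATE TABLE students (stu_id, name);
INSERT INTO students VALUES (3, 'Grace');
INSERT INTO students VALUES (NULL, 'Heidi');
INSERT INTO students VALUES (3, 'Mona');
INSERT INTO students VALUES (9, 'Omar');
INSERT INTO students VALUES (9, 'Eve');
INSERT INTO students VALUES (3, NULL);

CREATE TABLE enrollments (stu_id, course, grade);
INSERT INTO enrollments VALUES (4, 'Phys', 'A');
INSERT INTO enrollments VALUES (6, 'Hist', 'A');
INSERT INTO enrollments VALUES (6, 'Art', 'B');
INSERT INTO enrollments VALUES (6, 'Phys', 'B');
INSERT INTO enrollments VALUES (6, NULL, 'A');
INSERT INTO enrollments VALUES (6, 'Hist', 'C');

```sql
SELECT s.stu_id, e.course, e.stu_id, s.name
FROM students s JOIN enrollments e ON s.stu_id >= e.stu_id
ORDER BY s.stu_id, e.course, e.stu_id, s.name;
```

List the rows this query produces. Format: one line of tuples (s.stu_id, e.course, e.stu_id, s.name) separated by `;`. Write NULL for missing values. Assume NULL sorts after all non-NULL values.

(9, Art, 6, Eve); (9, Art, 6, Omar); (9, Hist, 6, Eve); (9, Hist, 6, Eve); (9, Hist, 6, Omar); (9, Hist, 6, Omar); (9, Phys, 4, Eve); (9, Phys, 4, Omar); (9, Phys, 6, Eve); (9, Phys, 6, Omar); (9, NULL, 6, Eve); (9, NULL, 6, Omar)

INNER JOIN keeps only pairs where the ON condition holds.
Matching on s.stu_id >= e.stu_id. A NULL in a compared column never satisfies the condition.
Matched pairs: 12.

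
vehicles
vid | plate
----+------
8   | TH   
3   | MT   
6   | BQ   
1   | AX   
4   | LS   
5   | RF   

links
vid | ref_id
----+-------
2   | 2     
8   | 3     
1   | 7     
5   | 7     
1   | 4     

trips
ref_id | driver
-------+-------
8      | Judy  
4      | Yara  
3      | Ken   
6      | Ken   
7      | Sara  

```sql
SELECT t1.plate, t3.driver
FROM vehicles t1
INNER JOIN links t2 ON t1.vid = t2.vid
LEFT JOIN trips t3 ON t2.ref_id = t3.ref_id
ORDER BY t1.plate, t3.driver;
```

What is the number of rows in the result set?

4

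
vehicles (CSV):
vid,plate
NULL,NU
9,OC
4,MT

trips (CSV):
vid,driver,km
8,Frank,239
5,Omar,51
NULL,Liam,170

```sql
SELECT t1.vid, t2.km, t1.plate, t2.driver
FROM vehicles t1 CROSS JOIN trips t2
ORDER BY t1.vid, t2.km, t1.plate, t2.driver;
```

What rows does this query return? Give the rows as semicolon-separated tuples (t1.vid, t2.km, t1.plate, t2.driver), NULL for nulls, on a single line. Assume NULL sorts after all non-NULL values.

(4, 51, MT, Omar); (4, 170, MT, Liam); (4, 239, MT, Frank); (9, 51, OC, Omar); (9, 170, OC, Liam); (9, 239, OC, Frank); (NULL, 51, NU, Omar); (NULL, 170, NU, Liam); (NULL, 239, NU, Frank)

CROSS JOIN pairs every row of `vehicles` with every row of `trips`: 3 × 3 = 9 rows.
After projecting and ordering:
t1.vid | t2.km | t1.plate | t2.driver
4 | 51 | MT | Omar
4 | 170 | MT | Liam
4 | 239 | MT | Frank
9 | 51 | OC | Omar
9 | 170 | OC | Liam
9 | 239 | OC | Frank
NULL | 51 | NU | Omar
NULL | 170 | NU | Liam
NULL | 239 | NU | Frank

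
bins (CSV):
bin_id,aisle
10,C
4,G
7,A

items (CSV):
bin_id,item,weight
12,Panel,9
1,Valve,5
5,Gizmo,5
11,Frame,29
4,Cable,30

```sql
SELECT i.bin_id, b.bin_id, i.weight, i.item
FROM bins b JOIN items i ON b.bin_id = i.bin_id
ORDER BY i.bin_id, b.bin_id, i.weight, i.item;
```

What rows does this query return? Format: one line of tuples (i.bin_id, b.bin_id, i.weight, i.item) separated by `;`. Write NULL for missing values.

INNER JOIN keeps only pairs where the ON condition holds.
Matching on b.bin_id = i.bin_id.
- b[0] bin_id=10 → no match; dropped.
- b[1] bin_id=4 → 1 match(es) in i → 1 row(s).
- b[2] bin_id=7 → no match; dropped.
After projecting and ordering:
i.bin_id | b.bin_id | i.weight | i.item
4 | 4 | 30 | Cable

(4, 4, 30, Cable)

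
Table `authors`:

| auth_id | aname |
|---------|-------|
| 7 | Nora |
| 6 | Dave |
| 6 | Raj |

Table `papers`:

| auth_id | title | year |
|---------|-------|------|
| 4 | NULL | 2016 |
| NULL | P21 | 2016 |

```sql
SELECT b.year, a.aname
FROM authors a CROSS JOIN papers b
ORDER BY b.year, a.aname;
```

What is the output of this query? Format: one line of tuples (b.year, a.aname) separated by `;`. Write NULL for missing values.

(2016, Dave); (2016, Dave); (2016, Nora); (2016, Nora); (2016, Raj); (2016, Raj)

CROSS JOIN pairs every row of `authors` with every row of `papers`: 3 × 2 = 6 rows.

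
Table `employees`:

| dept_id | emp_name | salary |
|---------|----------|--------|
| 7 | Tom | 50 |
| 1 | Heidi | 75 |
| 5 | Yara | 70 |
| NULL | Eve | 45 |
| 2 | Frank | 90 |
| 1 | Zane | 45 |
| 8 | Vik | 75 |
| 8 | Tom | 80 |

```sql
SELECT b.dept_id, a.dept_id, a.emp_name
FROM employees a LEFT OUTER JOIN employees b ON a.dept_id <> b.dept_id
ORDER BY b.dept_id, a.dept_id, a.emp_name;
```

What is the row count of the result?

LEFT JOIN keeps every row from `employees a`; unmatched rows get NULL for `employees b`'s columns.
Matching on a.dept_id <> b.dept_id. A NULL in a compared column never satisfies the condition.
- a (dept_id=7) pairs with 6 row(s) of b.
- a (dept_id=1) pairs with 5 row(s) of b.
- a (dept_id=5) pairs with 6 row(s) of b.
- a (dept_id=NULL) has no partner → padded with NULL.
- a (dept_id=2) pairs with 6 row(s) of b.
- a (dept_id=1) pairs with 5 row(s) of b.
- a (dept_id=8) pairs with 5 row(s) of b.
- a (dept_id=8) pairs with 5 row(s) of b.
Total: 38 matched + 1 padded = 39 rows.

39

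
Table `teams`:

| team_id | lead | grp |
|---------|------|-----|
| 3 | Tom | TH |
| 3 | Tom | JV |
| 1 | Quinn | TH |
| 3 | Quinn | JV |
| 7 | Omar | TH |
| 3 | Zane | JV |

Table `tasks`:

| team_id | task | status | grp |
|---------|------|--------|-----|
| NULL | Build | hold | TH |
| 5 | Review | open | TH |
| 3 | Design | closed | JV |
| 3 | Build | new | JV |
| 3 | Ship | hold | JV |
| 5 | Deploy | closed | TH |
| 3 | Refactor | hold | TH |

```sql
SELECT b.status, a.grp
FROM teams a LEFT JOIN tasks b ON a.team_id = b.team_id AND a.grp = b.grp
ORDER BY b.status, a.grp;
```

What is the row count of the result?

LEFT JOIN keeps every row from `teams`; unmatched rows get NULL for `tasks`'s columns.
Matching on a.team_id = b.team_id AND a.grp = b.grp. A NULL in a compared column never satisfies the condition.
- a[0] team_id=3, grp=TH → 1 match(es) in b → 1 row(s).
- a[1] team_id=3, grp=JV → 3 match(es) in b → 3 row(s).
- a[2] team_id=1, grp=TH → no match; kept with NULLs on the b side.
- a[3] team_id=3, grp=JV → 3 match(es) in b → 3 row(s).
- a[4] team_id=7, grp=TH → no match; kept with NULLs on the b side.
- a[5] team_id=3, grp=JV → 3 match(es) in b → 3 row(s).
Total: 10 matched + 2 padded = 12 rows.

12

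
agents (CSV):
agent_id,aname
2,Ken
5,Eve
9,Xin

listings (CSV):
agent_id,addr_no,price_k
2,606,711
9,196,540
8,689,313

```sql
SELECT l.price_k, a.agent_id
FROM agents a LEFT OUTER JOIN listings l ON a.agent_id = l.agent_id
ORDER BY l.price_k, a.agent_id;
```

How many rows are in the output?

3

LEFT JOIN keeps every row from `agents`; unmatched rows get NULL for `listings`'s columns.
Matching on a.agent_id = l.agent_id.
Matched pairs: 2; unmatched a rows kept: 1.
Total: 2 matched + 1 padded = 3 rows.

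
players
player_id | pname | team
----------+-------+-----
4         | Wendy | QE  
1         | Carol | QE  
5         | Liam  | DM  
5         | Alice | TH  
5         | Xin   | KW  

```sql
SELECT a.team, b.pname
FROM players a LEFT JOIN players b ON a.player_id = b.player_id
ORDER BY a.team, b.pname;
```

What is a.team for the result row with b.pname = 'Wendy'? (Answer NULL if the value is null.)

LEFT JOIN keeps every row from `players a`; unmatched rows get NULL for `players b`'s columns.
Matching on a.player_id = b.player_id.
- a (player_id=4) pairs with 1 row(s) of b.
- a (player_id=1) pairs with 1 row(s) of b.
- a (player_id=5) pairs with 3 row(s) of b.
- a (player_id=5) pairs with 3 row(s) of b.
- a (player_id=5) pairs with 3 row(s) of b.

QE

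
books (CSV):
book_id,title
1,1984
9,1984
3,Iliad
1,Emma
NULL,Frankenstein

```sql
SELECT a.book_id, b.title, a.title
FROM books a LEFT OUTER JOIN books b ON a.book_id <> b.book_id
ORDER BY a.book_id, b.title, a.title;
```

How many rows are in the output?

11

LEFT JOIN keeps every row from `books a`; unmatched rows get NULL for `books b`'s columns.
Matching on a.book_id <> b.book_id. A NULL in a compared column never satisfies the condition.
Matched pairs: 10; unmatched a rows kept: 1.
Total: 10 matched + 1 padded = 11 rows.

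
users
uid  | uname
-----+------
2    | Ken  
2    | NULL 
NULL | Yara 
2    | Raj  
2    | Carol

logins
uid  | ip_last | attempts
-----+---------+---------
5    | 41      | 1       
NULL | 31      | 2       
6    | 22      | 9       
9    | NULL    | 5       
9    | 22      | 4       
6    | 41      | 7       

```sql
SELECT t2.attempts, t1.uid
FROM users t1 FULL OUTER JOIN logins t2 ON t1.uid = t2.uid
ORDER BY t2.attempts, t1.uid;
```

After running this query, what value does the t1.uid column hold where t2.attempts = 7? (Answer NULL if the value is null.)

FULL OUTER JOIN keeps every row from both sides; unmatched rows get NULL for the other side's columns.
Matching on t1.uid = t2.uid. A NULL in a compared column never satisfies the condition.
Matched pairs: 0; unmatched t1 rows kept: 5; unmatched t2 rows kept: 6.

NULL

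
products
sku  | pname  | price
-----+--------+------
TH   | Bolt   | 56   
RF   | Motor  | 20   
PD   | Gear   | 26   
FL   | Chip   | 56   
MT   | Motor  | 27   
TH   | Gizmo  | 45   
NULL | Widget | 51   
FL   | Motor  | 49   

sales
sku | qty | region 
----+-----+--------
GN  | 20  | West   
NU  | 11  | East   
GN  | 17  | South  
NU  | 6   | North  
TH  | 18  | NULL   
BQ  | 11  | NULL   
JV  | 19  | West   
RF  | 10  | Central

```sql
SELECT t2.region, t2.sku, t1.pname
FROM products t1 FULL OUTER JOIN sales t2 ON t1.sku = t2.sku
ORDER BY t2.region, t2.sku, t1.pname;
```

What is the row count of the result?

FULL OUTER JOIN keeps every row from both sides; unmatched rows get NULL for the other side's columns.
Matching on t1.sku = t2.sku. A NULL in a compared column never satisfies the condition.
- t1[0] sku=TH → 1 match(es) in t2 → 1 row(s).
- t1[1] sku=RF → 1 match(es) in t2 → 1 row(s).
- t1[2] sku=PD → no match; kept with NULLs on the t2 side.
- t1[3] sku=FL → no match; kept with NULLs on the t2 side.
- t1[4] sku=MT → no match; kept with NULLs on the t2 side.
- t1[5] sku=TH → 1 match(es) in t2 → 1 row(s).
- t1[6] sku=NULL → no match; kept with NULLs on the t2 side.
- t1[7] sku=FL → no match; kept with NULLs on the t2 side.
- 6 t2 row(s) had no t1 match → kept, t1 columns NULL.
Total: 3 matched + 11 padded = 14 rows.

14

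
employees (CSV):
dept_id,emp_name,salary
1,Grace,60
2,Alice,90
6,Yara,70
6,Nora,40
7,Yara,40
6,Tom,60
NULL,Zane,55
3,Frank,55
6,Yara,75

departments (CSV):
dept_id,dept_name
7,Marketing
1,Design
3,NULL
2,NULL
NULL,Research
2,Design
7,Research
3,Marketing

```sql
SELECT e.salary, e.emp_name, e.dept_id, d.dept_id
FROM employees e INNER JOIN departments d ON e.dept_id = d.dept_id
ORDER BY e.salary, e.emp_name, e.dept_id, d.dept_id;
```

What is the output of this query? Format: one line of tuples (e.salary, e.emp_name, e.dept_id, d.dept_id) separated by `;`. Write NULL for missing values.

(40, Yara, 7, 7); (40, Yara, 7, 7); (55, Frank, 3, 3); (55, Frank, 3, 3); (60, Grace, 1, 1); (90, Alice, 2, 2); (90, Alice, 2, 2)

INNER JOIN keeps only pairs where the ON condition holds.
Matching on e.dept_id = d.dept_id. A NULL in a compared column never satisfies the condition.
Matched pairs: 7.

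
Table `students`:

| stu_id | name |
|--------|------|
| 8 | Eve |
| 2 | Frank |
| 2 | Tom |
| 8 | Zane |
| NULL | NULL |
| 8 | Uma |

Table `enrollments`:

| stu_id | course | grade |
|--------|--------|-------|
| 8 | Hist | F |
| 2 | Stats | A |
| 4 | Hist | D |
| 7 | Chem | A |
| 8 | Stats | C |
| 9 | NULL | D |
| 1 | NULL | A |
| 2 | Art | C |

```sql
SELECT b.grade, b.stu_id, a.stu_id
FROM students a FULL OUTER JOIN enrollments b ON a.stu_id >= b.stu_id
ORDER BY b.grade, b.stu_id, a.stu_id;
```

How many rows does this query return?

29

FULL OUTER JOIN keeps every row from both sides; unmatched rows get NULL for the other side's columns.
Matching on a.stu_id >= b.stu_id. A NULL in a compared column never satisfies the condition.
- stu_id=8: 7 matching b row(s), so 7 row(s) emitted.
- stu_id=2: 3 matching b row(s), so 3 row(s) emitted.
- stu_id=2: 3 matching b row(s), so 3 row(s) emitted.
- stu_id=8: 7 matching b row(s), so 7 row(s) emitted.
- stu_id=NULL: no b row matches, row kept with b columns NULL.
- stu_id=8: 7 matching b row(s), so 7 row(s) emitted.
- 1 b row(s) had no a match → kept, a columns NULL.
Total: 27 matched + 2 padded = 29 rows.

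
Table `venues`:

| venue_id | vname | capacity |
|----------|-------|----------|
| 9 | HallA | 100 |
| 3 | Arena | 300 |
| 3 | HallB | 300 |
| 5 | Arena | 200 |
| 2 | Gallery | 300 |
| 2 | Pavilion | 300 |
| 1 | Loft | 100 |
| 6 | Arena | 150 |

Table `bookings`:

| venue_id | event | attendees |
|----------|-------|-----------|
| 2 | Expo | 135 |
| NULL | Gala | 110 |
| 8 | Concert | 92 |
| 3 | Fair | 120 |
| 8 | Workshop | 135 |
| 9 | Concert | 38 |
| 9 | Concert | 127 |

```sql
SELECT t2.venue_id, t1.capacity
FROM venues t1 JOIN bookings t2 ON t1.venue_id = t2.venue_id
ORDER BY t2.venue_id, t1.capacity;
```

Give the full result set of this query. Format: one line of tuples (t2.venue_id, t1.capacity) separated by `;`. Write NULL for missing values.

(2, 300); (2, 300); (3, 300); (3, 300); (9, 100); (9, 100)

INNER JOIN keeps only pairs where the ON condition holds.
Matching on t1.venue_id = t2.venue_id. A NULL in a compared column never satisfies the condition.
- t1[0] venue_id=9 → 2 match(es) in t2 → 2 row(s).
- t1[1] venue_id=3 → 1 match(es) in t2 → 1 row(s).
- t1[2] venue_id=3 → 1 match(es) in t2 → 1 row(s).
- t1[3] venue_id=5 → no match; dropped.
- t1[4] venue_id=2 → 1 match(es) in t2 → 1 row(s).
- t1[5] venue_id=2 → 1 match(es) in t2 → 1 row(s).
- t1[6] venue_id=1 → no match; dropped.
- t1[7] venue_id=6 → no match; dropped.
After projecting and ordering:
t2.venue_id | t1.capacity
2 | 300
2 | 300
3 | 300
3 | 300
9 | 100
9 | 100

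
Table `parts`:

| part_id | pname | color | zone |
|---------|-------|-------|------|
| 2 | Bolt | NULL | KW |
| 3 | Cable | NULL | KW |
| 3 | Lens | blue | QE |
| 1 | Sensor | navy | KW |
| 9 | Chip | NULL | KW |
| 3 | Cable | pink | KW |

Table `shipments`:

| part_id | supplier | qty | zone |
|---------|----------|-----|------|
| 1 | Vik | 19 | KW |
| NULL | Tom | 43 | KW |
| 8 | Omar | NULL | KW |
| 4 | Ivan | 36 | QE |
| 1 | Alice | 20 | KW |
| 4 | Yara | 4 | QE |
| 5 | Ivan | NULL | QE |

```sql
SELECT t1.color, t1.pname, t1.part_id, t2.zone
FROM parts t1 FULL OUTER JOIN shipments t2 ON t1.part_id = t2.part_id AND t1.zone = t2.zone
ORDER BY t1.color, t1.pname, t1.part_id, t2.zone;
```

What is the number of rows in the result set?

FULL OUTER JOIN keeps every row from both sides; unmatched rows get NULL for the other side's columns.
Matching on t1.part_id = t2.part_id AND t1.zone = t2.zone. A NULL in a compared column never satisfies the condition.
- part_id=2, zone=KW: no t2 row matches, row kept with t2 columns NULL.
- part_id=3, zone=KW: no t2 row matches, row kept with t2 columns NULL.
- part_id=3, zone=QE: no t2 row matches, row kept with t2 columns NULL.
- part_id=1, zone=KW: 2 matching t2 row(s), so 2 row(s) emitted.
- part_id=9, zone=KW: no t2 row matches, row kept with t2 columns NULL.
- part_id=3, zone=KW: no t2 row matches, row kept with t2 columns NULL.
- 5 t2 row(s) had no t1 match → kept, t1 columns NULL.
Total: 2 matched + 10 padded = 12 rows.

12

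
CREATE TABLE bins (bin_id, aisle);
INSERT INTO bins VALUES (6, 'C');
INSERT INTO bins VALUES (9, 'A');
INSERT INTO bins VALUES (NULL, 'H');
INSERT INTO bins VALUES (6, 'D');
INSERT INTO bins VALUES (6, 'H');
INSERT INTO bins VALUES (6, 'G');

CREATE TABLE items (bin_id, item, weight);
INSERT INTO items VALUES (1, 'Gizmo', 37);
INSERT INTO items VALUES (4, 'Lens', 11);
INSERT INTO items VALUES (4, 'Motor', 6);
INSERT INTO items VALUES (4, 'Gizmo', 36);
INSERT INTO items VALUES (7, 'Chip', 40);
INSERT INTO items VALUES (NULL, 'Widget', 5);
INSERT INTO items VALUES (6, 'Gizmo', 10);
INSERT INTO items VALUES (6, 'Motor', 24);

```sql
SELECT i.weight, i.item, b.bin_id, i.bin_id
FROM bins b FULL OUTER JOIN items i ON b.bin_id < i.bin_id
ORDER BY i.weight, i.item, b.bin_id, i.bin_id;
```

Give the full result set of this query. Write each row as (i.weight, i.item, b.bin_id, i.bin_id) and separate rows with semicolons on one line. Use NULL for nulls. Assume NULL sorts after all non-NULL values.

(5, Widget, NULL, NULL); (6, Motor, NULL, 4); (10, Gizmo, NULL, 6); (11, Lens, NULL, 4); (24, Motor, NULL, 6); (36, Gizmo, NULL, 4); (37, Gizmo, NULL, 1); (40, Chip, 6, 7); (40, Chip, 6, 7); (40, Chip, 6, 7); (40, Chip, 6, 7); (NULL, NULL, 9, NULL); (NULL, NULL, NULL, NULL)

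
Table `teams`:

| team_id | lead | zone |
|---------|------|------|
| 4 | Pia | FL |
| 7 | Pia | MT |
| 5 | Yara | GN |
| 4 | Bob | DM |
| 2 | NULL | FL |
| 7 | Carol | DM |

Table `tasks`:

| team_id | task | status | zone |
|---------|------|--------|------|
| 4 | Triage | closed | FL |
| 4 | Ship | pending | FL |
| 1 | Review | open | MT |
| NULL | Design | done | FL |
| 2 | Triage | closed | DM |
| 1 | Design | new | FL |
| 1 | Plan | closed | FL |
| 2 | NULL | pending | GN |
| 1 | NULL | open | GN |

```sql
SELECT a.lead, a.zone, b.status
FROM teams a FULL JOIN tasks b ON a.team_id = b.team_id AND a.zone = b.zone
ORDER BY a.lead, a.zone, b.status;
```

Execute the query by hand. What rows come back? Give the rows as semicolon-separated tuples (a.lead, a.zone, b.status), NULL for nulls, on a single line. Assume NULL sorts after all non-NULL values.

FULL OUTER JOIN keeps every row from both sides; unmatched rows get NULL for the other side's columns.
Matching on a.team_id = b.team_id AND a.zone = b.zone. A NULL in a compared column never satisfies the condition.
Matched pairs: 2; unmatched a rows kept: 5; unmatched b rows kept: 7.

(Bob, DM, NULL); (Carol, DM, NULL); (Pia, FL, closed); (Pia, FL, pending); (Pia, MT, NULL); (Yara, GN, NULL); (NULL, FL, NULL); (NULL, NULL, closed); (NULL, NULL, closed); (NULL, NULL, done); (NULL, NULL, new); (NULL, NULL, open); (NULL, NULL, open); (NULL, NULL, pending)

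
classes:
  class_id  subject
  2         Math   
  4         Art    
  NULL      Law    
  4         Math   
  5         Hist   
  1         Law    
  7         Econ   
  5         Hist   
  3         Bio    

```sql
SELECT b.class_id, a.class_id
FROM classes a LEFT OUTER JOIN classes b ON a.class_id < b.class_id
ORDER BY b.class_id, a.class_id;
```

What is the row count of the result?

28

LEFT JOIN keeps every row from `classes a`; unmatched rows get NULL for `classes b`'s columns.
Matching on a.class_id < b.class_id. A NULL in a compared column never satisfies the condition.
- a[0] class_id=2 → 6 match(es) in b → 6 row(s).
- a[1] class_id=4 → 3 match(es) in b → 3 row(s).
- a[2] class_id=NULL → no match; kept with NULLs on the b side.
- a[3] class_id=4 → 3 match(es) in b → 3 row(s).
- a[4] class_id=5 → 1 match(es) in b → 1 row(s).
- a[5] class_id=1 → 7 match(es) in b → 7 row(s).
- a[6] class_id=7 → no match; kept with NULLs on the b side.
- a[7] class_id=5 → 1 match(es) in b → 1 row(s).
- a[8] class_id=3 → 5 match(es) in b → 5 row(s).
Total: 26 matched + 2 padded = 28 rows.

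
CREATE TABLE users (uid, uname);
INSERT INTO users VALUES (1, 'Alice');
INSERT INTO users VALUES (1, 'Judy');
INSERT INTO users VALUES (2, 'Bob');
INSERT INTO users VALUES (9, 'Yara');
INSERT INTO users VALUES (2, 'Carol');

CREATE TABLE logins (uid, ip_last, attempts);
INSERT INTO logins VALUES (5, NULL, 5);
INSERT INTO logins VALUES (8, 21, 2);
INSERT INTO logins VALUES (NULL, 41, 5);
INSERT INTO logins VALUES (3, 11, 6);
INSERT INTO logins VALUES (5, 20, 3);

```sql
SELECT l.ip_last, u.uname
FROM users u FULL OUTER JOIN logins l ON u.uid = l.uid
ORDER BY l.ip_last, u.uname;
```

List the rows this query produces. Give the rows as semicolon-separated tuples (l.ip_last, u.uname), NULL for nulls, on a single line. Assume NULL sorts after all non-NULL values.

(11, NULL); (20, NULL); (21, NULL); (41, NULL); (NULL, Alice); (NULL, Bob); (NULL, Carol); (NULL, Judy); (NULL, Yara); (NULL, NULL)

FULL OUTER JOIN keeps every row from both sides; unmatched rows get NULL for the other side's columns.
Matching on u.uid = l.uid. A NULL in a compared column never satisfies the condition.
Matched pairs: 0; unmatched u rows kept: 5; unmatched l rows kept: 5.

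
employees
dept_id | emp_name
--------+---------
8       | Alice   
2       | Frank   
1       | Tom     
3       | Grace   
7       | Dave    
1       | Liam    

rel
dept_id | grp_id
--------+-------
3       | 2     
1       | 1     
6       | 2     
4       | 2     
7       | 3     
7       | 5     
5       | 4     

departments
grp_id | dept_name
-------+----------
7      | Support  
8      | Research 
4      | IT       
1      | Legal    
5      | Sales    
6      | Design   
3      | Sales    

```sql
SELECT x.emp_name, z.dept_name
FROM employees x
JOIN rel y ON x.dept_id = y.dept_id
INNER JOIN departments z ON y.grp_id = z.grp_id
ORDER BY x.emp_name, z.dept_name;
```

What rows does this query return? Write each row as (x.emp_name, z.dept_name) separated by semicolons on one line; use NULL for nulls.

(Dave, Sales); (Dave, Sales); (Liam, Legal); (Tom, Legal)

Step 1 — x INNER JOIN y on dept_id → 5 row(s).
Then INNER JOIN `departments z` on grp_id: keep only rows whose y.grp_id appears in z.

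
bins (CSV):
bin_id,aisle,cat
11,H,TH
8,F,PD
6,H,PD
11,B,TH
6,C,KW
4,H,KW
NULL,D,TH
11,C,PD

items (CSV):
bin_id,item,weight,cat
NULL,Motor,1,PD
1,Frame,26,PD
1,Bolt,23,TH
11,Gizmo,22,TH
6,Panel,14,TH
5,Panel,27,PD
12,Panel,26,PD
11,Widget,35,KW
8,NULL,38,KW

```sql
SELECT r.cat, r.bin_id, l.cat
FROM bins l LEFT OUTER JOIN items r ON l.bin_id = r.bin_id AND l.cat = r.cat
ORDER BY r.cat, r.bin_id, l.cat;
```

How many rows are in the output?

8

LEFT JOIN keeps every row from `bins`; unmatched rows get NULL for `items`'s columns.
Matching on l.bin_id = r.bin_id AND l.cat = r.cat. A NULL in a compared column never satisfies the condition.
Matched pairs: 2; unmatched l rows kept: 6.
Total: 2 matched + 6 padded = 8 rows.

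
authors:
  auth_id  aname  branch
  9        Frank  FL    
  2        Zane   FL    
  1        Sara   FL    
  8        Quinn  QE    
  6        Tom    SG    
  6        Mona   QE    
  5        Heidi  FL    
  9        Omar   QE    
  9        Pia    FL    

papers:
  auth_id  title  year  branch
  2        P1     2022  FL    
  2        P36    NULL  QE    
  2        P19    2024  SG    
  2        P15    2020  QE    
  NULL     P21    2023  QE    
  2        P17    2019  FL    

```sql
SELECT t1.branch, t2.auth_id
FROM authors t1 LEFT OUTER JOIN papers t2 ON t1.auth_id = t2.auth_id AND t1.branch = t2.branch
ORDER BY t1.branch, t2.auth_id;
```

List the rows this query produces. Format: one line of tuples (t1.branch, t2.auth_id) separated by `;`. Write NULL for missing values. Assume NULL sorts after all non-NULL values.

(FL, 2); (FL, 2); (FL, NULL); (FL, NULL); (FL, NULL); (FL, NULL); (QE, NULL); (QE, NULL); (QE, NULL); (SG, NULL)

LEFT JOIN keeps every row from `authors`; unmatched rows get NULL for `papers`'s columns.
Matching on t1.auth_id = t2.auth_id AND t1.branch = t2.branch. A NULL in a compared column never satisfies the condition.
Matched pairs: 2; unmatched t1 rows kept: 8.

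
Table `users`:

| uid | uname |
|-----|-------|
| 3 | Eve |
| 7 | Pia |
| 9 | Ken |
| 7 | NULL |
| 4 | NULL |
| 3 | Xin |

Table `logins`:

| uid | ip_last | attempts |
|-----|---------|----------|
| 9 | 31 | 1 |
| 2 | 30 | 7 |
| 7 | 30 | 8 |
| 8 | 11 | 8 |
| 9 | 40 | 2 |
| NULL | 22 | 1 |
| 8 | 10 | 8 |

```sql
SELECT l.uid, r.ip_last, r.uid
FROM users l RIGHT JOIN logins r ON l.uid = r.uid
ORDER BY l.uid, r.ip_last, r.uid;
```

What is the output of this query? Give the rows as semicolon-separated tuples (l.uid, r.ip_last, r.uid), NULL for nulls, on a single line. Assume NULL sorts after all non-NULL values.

RIGHT JOIN keeps every row from `logins`; unmatched rows get NULL for `users`'s columns.
Matching on l.uid = r.uid. A NULL in a compared column never satisfies the condition.
Matched pairs: 4; unmatched r rows kept: 4.

(7, 30, 7); (7, 30, 7); (9, 31, 9); (9, 40, 9); (NULL, 10, 8); (NULL, 11, 8); (NULL, 22, NULL); (NULL, 30, 2)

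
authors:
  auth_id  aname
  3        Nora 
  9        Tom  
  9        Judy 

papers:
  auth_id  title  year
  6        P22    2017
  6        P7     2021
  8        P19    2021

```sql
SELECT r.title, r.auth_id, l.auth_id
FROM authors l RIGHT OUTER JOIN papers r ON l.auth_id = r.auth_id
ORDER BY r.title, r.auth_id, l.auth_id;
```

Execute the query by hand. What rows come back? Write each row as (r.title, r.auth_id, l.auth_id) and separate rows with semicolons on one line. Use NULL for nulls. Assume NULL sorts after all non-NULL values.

RIGHT JOIN keeps every row from `papers`; unmatched rows get NULL for `authors`'s columns.
Matching on l.auth_id = r.auth_id.
- l[0] auth_id=3 → no match.
- l[1] auth_id=9 → no match.
- l[2] auth_id=9 → no match.
- plus 3 unmatched r row(s), each kept with NULL l columns.
After projecting and ordering:
r.title | r.auth_id | l.auth_id
P19 | 8 | NULL
P22 | 6 | NULL
P7 | 6 | NULL

(P19, 8, NULL); (P22, 6, NULL); (P7, 6, NULL)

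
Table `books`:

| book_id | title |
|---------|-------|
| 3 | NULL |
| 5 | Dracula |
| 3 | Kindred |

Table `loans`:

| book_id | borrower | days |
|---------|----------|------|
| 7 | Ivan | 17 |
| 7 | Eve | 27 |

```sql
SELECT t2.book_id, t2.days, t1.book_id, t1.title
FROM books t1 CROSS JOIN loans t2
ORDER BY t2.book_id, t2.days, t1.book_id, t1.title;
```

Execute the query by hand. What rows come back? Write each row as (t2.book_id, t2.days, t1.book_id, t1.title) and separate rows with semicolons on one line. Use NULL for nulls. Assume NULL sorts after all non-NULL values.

CROSS JOIN pairs every row of `books` with every row of `loans`: 3 × 2 = 6 rows.

(7, 17, 3, Kindred); (7, 17, 3, NULL); (7, 17, 5, Dracula); (7, 27, 3, Kindred); (7, 27, 3, NULL); (7, 27, 5, Dracula)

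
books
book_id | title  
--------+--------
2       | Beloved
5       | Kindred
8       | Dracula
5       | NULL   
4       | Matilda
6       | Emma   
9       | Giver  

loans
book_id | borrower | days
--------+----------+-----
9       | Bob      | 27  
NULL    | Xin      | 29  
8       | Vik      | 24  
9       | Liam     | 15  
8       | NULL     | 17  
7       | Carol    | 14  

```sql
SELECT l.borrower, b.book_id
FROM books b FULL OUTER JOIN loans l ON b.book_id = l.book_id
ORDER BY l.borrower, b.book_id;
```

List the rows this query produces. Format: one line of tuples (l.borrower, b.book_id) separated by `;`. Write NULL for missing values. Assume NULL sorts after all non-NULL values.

(Bob, 9); (Carol, NULL); (Liam, 9); (Vik, 8); (Xin, NULL); (NULL, 2); (NULL, 4); (NULL, 5); (NULL, 5); (NULL, 6); (NULL, 8)

FULL OUTER JOIN keeps every row from both sides; unmatched rows get NULL for the other side's columns.
Matching on b.book_id = l.book_id. A NULL in a compared column never satisfies the condition.
- b row (book_id=2): no match → kept, l columns NULL.
- b row (book_id=5): no match → kept, l columns NULL.
- b row (book_id=8): matches 2 l row(s) → 2 output row(s).
- b row (book_id=5): no match → kept, l columns NULL.
- b row (book_id=4): no match → kept, l columns NULL.
- b row (book_id=6): no match → kept, l columns NULL.
- b row (book_id=9): matches 2 l row(s) → 2 output row(s).
- 2 row(s) from l found no b partner → padded with NULL.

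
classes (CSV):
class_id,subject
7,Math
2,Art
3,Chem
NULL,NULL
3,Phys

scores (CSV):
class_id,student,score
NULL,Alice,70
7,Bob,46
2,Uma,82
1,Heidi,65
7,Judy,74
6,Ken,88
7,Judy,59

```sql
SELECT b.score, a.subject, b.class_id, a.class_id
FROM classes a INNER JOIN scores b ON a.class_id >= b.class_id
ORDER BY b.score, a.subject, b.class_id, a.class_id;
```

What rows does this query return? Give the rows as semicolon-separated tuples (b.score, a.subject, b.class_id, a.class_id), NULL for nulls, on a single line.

(46, Math, 7, 7); (59, Math, 7, 7); (65, Art, 1, 2); (65, Chem, 1, 3); (65, Math, 1, 7); (65, Phys, 1, 3); (74, Math, 7, 7); (82, Art, 2, 2); (82, Chem, 2, 3); (82, Math, 2, 7); (82, Phys, 2, 3); (88, Math, 6, 7)

INNER JOIN keeps only pairs where the ON condition holds.
Matching on a.class_id >= b.class_id. A NULL in a compared column never satisfies the condition.
Matched pairs: 12.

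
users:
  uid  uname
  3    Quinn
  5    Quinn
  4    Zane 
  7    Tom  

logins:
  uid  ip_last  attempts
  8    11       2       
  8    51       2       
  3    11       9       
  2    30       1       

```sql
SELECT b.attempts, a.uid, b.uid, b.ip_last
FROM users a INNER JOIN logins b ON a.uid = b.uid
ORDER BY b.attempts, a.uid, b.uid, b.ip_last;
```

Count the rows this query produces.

1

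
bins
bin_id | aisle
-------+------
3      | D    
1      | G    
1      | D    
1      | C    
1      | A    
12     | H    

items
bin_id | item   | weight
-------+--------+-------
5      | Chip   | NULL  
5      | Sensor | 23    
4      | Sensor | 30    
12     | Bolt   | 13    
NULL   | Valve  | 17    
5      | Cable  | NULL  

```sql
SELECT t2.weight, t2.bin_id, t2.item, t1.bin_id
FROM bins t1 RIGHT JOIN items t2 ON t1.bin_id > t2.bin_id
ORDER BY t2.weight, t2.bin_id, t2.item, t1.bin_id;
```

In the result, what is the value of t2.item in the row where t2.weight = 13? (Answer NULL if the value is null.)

Bolt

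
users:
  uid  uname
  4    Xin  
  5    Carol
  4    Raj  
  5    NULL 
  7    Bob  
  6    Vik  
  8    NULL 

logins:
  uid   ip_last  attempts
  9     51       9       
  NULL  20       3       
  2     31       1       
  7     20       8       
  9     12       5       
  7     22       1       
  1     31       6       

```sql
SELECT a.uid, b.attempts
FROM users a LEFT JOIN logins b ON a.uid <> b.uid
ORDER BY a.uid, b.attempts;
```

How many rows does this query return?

40

LEFT JOIN keeps every row from `users`; unmatched rows get NULL for `logins`'s columns.
Matching on a.uid <> b.uid. A NULL in a compared column never satisfies the condition.
Matched pairs: 40; unmatched a rows kept: 0.
Total: 40 rows.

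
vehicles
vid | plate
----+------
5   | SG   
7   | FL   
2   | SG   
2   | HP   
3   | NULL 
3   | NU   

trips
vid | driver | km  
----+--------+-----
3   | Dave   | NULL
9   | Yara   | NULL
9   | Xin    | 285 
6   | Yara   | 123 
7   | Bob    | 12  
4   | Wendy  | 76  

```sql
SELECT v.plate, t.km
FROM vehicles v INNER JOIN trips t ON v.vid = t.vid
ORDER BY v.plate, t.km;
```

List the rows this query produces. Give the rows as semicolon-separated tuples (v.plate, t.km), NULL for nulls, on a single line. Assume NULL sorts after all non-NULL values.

(FL, 12); (NU, NULL); (NULL, NULL)

INNER JOIN keeps only pairs where the ON condition holds.
Matching on v.vid = t.vid.
- vid=5: no matching t row, dropped.
- vid=7: 1 matching t row(s), so 1 row(s) emitted.
- vid=2: no matching t row, dropped.
- vid=2: no matching t row, dropped.
- vid=3: 1 matching t row(s), so 1 row(s) emitted.
- vid=3: 1 matching t row(s), so 1 row(s) emitted.
After projecting and ordering:
v.plate | t.km
FL | 12
NU | NULL
NULL | NULL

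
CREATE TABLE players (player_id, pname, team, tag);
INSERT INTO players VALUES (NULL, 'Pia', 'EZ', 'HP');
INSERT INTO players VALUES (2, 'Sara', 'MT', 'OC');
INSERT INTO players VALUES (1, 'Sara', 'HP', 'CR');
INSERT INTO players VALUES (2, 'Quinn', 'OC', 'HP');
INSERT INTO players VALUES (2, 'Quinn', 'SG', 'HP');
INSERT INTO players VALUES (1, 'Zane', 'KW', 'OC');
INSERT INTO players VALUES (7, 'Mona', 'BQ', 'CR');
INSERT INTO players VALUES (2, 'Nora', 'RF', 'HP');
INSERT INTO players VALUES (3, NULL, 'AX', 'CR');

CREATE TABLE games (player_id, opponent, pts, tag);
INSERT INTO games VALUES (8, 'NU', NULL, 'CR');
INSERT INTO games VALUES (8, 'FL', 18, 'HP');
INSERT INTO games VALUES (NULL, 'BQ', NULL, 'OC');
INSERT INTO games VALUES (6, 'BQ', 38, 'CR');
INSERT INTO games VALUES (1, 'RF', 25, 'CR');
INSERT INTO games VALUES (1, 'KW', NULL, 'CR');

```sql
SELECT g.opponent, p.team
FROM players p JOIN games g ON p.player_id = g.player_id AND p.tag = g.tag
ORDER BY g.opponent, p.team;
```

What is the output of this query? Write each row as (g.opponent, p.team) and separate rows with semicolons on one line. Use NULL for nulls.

(KW, HP); (RF, HP)

INNER JOIN keeps only pairs where the ON condition holds.
Matching on p.player_id = g.player_id AND p.tag = g.tag. A NULL in a compared column never satisfies the condition.
- p row (player_id=NULL, tag=HP): no match → dropped.
- p row (player_id=2, tag=OC): no match → dropped.
- p row (player_id=1, tag=CR): matches 2 g row(s) → 2 output row(s).
- p row (player_id=2, tag=HP): no match → dropped.
- p row (player_id=2, tag=HP): no match → dropped.
- p row (player_id=1, tag=OC): no match → dropped.
- p row (player_id=7, tag=CR): no match → dropped.
- p row (player_id=2, tag=HP): no match → dropped.
- p row (player_id=3, tag=CR): no match → dropped.
After projecting and ordering:
g.opponent | p.team
KW | HP
RF | HP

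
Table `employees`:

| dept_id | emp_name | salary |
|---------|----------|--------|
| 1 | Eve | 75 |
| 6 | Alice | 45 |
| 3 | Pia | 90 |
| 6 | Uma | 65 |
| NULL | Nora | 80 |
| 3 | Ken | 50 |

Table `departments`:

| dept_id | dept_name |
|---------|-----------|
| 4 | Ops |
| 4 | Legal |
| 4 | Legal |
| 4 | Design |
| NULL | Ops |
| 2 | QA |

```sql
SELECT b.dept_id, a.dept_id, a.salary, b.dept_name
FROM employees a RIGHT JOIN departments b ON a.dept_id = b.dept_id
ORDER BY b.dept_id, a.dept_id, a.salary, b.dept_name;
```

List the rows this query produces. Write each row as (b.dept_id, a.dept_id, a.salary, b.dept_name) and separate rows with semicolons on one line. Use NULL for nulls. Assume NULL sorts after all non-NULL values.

RIGHT JOIN keeps every row from `departments`; unmatched rows get NULL for `employees`'s columns.
Matching on a.dept_id = b.dept_id. A NULL in a compared column never satisfies the condition.
Matched pairs: 0; unmatched b rows kept: 6.

(2, NULL, NULL, QA); (4, NULL, NULL, Design); (4, NULL, NULL, Legal); (4, NULL, NULL, Legal); (4, NULL, NULL, Ops); (NULL, NULL, NULL, Ops)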